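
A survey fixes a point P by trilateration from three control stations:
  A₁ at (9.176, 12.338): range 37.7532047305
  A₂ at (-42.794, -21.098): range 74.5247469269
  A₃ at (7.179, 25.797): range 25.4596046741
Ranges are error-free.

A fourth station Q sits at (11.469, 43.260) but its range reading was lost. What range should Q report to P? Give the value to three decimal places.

eq1: (x − 9.176)² + (y − 12.338)² = 37.7532047305²
eq2: (x + 42.794)² + (y + 21.098)² = 74.5247469269²
eq3: (x − 7.179)² + (y − 25.797)² = 25.4596046741²
eq1−eq2, eq1−eq3 (x²,y² cancel):
  -103.940·x − 66.872·y = -2088.606617
  -3.994·x + 26.918·y = 1257.711027
det = -103.940·26.918 − -66.872·-3.994 = -3064.943688
x = (-2088.606617·26.918 − -66.872·1257.711027) / -3064.943688 = -9.097896
y = (-103.940·1257.711027 − -2088.606617·-3.994) / -3064.943688 = 45.373877
|P − Q| = √((-9.097896 − 11.469)² + (45.373877 − 43.260)²) = 20.675243

20.675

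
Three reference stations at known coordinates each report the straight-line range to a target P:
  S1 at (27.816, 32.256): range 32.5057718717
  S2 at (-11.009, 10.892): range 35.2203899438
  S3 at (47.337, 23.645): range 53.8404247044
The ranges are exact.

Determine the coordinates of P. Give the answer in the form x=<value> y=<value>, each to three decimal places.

x=-2.101 y=44.967

eq1: (x − 27.816)² + (y − 32.256)² = 32.5057718717²
eq2: (x + 11.009)² + (y − 10.892)² = 35.2203899438²
eq3: (x − 47.337)² + (y − 23.645)² = 53.8404247044²
eq3−eq2, eq3−eq1 (x²,y² cancel):
  -116.692·x − 25.506·y = -901.728384
  -39.042·x + 17.222·y = 856.467925
det = -116.692·17.222 − -25.506·-39.042 = -3005.474876
x = (-901.728384·17.222 − -25.506·856.467925) / -3005.474876 = -2.101333
y = (-116.692·856.467925 − -901.728384·-39.042) / -3005.474876 = 44.967348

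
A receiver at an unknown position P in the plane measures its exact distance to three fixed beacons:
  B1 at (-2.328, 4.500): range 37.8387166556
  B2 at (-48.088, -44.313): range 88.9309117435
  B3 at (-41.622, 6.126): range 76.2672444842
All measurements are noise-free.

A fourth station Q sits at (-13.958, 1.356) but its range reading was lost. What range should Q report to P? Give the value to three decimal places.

eq1: (x + 2.328)² + (y − 4.500)² = 37.8387166556²
eq2: (x + 48.088)² + (y + 44.313)² = 88.9309117435²
eq3: (x + 41.622)² + (y − 6.126)² = 76.2672444842²
eq3−eq1, eq3−eq2 (x²,y² cancel):
  78.588·x − 3.252·y = 2640.674927
  -12.932·x − 100.878·y = 414.164471
det = 78.588·-100.878 − -3.252·-12.932 = -7969.855128
x = (2640.674927·-100.878 − -3.252·414.164471) / -7969.855128 = 33.255202
y = (78.588·414.164471 − 2640.674927·-12.932) / -7969.855128 = -8.368730
|P − Q| = √((33.255202 − -13.958)² + (-8.368730 − 1.356)²) = 48.204324

48.204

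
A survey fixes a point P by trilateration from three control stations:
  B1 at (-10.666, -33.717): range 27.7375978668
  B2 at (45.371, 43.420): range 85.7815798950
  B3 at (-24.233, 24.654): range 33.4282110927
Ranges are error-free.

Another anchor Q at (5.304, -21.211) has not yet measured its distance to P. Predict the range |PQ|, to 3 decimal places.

eq1: (x + 10.666)² + (y + 33.717)² = 27.7375978668²
eq2: (x − 45.371)² + (y − 43.420)² = 85.7815798950²
eq3: (x + 24.233)² + (y − 24.654)² = 33.4282110927²
eq1−eq2, eq1−eq3 (x²,y² cancel):
  112.074·x + 154.274·y = -3895.880718
  -27.134·x + 116.742·y = -403.612601
det = 112.074·116.742 − 154.274·-27.134 = 17269.813624
x = (-3895.880718·116.742 − 154.274·-403.612601) / 17269.813624 = -22.730180
y = (112.074·-403.612601 − -3895.880718·-27.134) / 17269.813624 = -8.740413
|P − Q| = √((-22.730180 − 5.304)² + (-8.740413 − -21.211)²) = 30.682744

30.683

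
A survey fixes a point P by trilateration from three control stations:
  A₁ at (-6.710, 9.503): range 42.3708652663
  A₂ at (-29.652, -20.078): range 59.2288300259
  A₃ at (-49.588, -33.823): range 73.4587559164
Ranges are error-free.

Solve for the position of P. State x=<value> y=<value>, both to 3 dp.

x=-37.481 y=38.631

eq1: (x + 6.710)² + (y − 9.503)² = 42.3708652663²
eq2: (x + 29.652)² + (y + 20.078)² = 59.2288300259²
eq3: (x + 49.588)² + (y + 33.823)² = 73.4587559164²
eq3−eq1, eq3−eq2 (x²,y² cancel):
  85.756·x + 86.652·y = 133.264633
  39.872·x + 27.490·y = -432.463370
det = 85.756·27.490 − 86.652·39.872 = -1097.556104
x = (133.264633·27.490 − 86.652·-432.463370) / -1097.556104 = -37.480782
y = (85.756·-432.463370 − 133.264633·39.872) / -1097.556104 = 38.631152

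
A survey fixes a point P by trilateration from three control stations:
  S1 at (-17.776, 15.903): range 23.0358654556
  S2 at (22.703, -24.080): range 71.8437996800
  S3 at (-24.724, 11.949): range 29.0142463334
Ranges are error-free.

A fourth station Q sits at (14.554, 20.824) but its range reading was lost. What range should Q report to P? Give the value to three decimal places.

32.491

eq1: (x + 17.776)² + (y − 15.903)² = 23.0358654556²
eq2: (x − 22.703)² + (y + 24.080)² = 71.8437996800²
eq3: (x + 24.724)² + (y − 11.949)² = 29.0142463334²
eq3−eq2, eq3−eq1 (x²,y² cancel):
  94.854·x − 72.058·y = -3978.487230
  13.896·x + 7.908·y = 126.012201
det = 94.854·7.908 − -72.058·13.896 = 1751.423400
x = (-3978.487230·7.908 − -72.058·126.012201) / 1751.423400 = -12.779143
y = (94.854·126.012201 − -3978.487230·13.896) / 1751.423400 = 38.390386
|P − Q| = √((-12.779143 − 14.554)² + (38.390386 − 20.824)²) = 32.491208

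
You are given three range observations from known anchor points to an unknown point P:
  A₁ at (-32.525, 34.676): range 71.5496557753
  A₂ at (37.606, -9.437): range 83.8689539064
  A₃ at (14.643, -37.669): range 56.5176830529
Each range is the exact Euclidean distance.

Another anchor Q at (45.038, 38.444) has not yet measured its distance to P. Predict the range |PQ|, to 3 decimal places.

eq1: (x + 32.525)² + (y − 34.676)² = 71.5496557753²
eq2: (x − 37.606)² + (y + 9.437)² = 83.8689539064²
eq3: (x − 14.643)² + (y + 37.669)² = 56.5176830529²
eq1−eq3, eq1−eq2 (x²,y² cancel):
  94.336·x − 144.690·y = 1298.175153
  140.262·x − 88.226·y = -2671.680584
det = 94.336·-88.226 − -144.690·140.262 = 11971.620844
x = (1298.175153·-88.226 − -144.690·-2671.680584) / 11971.620844 = -41.857178
y = (94.336·-2671.680584 − 1298.175153·140.262) / 11971.620844 = -36.262450
|P − Q| = √((-41.857178 − 45.038)² + (-36.262450 − 38.444)²) = 114.594178

114.594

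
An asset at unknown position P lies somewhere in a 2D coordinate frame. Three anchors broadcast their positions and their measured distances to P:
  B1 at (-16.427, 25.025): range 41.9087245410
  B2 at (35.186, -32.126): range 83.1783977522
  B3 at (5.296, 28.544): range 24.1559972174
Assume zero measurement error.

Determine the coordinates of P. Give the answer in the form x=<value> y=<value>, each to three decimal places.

eq1: (x + 16.427)² + (y − 25.025)² = 41.9087245410²
eq2: (x − 35.186)² + (y + 32.126)² = 83.1783977522²
eq3: (x − 5.296)² + (y − 28.544)² = 24.1559972174²
eq2−eq1, eq2−eq3 (x²,y² cancel):
  -103.226·x + 114.302·y = 3788.267142
  -59.780·x + 121.340·y = 4907.806731
det = -103.226·121.340 − 114.302·-59.780 = -5692.469280
x = (3788.267142·121.340 − 114.302·4907.806731) / -5692.469280 = 17.796107
y = (-103.226·4907.806731 − 3788.267142·-59.780) / -5692.469280 = 49.214257

x=17.796 y=49.214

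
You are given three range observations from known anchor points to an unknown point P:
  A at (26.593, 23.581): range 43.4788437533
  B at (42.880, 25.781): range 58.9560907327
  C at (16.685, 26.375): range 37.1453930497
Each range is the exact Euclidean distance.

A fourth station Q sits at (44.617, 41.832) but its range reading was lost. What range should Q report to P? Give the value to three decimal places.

eq1: (x − 26.593)² + (y − 23.581)² = 43.4788437533²
eq2: (x − 42.880)² + (y − 25.781)² = 58.9560907327²
eq3: (x − 16.685)² + (y − 26.375)² = 37.1453930497²
eq3−eq2, eq3−eq1 (x²,y² cancel):
  52.390·x − 1.188·y = -566.715899
  19.816·x − 5.588·y = -221.408269
det = 52.390·-5.588 − -1.188·19.816 = -269.213912
x = (-566.715899·-5.588 − -1.188·-221.408269) / -269.213912 = -10.786127
y = (52.390·-221.408269 − -566.715899·19.816) / -269.213912 = 1.372652
|P − Q| = √((-10.786127 − 44.617)² + (1.372652 − 41.832)²) = 68.603683

68.604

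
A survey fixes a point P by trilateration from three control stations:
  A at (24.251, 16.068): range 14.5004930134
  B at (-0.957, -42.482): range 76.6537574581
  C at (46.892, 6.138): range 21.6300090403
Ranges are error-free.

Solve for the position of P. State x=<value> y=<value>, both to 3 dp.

eq1: (x − 24.251)² + (y − 16.068)² = 14.5004930134²
eq2: (x + 0.957)² + (y + 42.482)² = 76.6537574581²
eq3: (x − 46.892)² + (y − 6.138)² = 21.6300090403²
eq3−eq1, eq3−eq2 (x²,y² cancel):
  -45.282·x + 19.860·y = -1132.650090
  -95.698·x − 97.240·y = -5838.839776
det = -45.282·-97.240 − 19.860·-95.698 = 6303.783960
x = (-1132.650090·-97.240 − 19.860·-5838.839776) / 6303.783960 = 35.867069
y = (-45.282·-5838.839776 − -1132.650090·-95.698) / 6303.783960 = 24.747357

x=35.867 y=24.747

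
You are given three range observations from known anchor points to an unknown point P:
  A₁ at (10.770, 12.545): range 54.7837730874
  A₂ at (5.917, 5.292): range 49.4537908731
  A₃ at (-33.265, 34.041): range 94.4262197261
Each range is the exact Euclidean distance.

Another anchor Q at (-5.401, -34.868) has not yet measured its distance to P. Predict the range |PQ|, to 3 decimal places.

eq1: (x − 10.770)² + (y − 12.545)² = 54.7837730874²
eq2: (x − 5.917)² + (y − 5.292)² = 49.4537908731²
eq3: (x + 33.265)² + (y − 34.041)² = 94.4262197261²
eq3−eq1, eq3−eq2 (x²,y² cancel):
  88.070·x − 42.992·y = 3923.069197
  78.364·x − 57.498·y = 4268.299787
det = 88.070·-57.498 − -42.992·78.364 = -1694.823772
x = (3923.069197·-57.498 − -42.992·4268.299787) / -1694.823772 = 24.820214
y = (88.070·4268.299787 − 3923.069197·78.364) / -1694.823772 = -40.406424
|P − Q| = √((24.820214 − -5.401)² + (-40.406424 − -34.868)²) = 30.724516

30.725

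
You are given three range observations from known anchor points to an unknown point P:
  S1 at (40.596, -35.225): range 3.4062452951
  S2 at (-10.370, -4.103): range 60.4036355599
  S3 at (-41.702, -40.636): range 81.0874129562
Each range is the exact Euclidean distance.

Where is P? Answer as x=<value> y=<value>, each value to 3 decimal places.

eq1: (x − 40.596)² + (y + 35.225)² = 3.4062452951²
eq2: (x + 10.370)² + (y + 4.103)² = 60.4036355599²
eq3: (x + 41.702)² + (y + 40.636)² = 81.0874129562²
eq1−eq3, eq1−eq2 (x²,y² cancel):
  -164.596·x − 10.822·y = -6062.060574
  -101.932·x + 62.244·y = -6401.461014
det = -164.596·62.244 − -10.822·-101.932 = -11348.221528
x = (-6062.060574·62.244 − -10.822·-6401.461014) / -11348.221528 = 39.354493
y = (-164.596·-6401.461014 − -6062.060574·-101.932) / -11348.221528 = -38.396934

x=39.354 y=-38.397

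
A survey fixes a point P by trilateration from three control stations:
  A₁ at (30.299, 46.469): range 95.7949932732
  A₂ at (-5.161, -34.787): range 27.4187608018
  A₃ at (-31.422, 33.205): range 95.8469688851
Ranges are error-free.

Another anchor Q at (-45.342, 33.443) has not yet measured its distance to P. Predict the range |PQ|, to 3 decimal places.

eq1: (x − 30.299)² + (y − 46.469)² = 95.7949932732²
eq2: (x + 5.161)² + (y + 34.787)² = 27.4187608018²
eq3: (x + 31.422)² + (y − 33.205)² = 95.8469688851²
eq1−eq2, eq1−eq3 (x²,y² cancel):
  -70.920·x − 162.512·y = 6584.266220
  -123.442·x − 26.528·y = -997.443961
det = -70.920·-26.528 − -162.512·-123.442 = -18179.440544
x = (6584.266220·-26.528 − -162.512·-997.443961) / -18179.440544 = 18.524444
y = (-70.920·-997.443961 − 6584.266220·-123.442) / -18179.440544 = -48.599610
|P − Q| = √((18.524444 − -45.342)² + (-48.599610 − 33.443)²) = 103.970729

103.971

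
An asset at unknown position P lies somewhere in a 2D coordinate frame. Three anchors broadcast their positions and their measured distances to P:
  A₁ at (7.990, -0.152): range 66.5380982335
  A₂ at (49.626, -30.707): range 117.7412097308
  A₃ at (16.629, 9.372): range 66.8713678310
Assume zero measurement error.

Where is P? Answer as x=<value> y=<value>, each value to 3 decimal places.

eq1: (x − 7.990)² + (y + 0.152)² = 66.5380982335²
eq2: (x − 49.626)² + (y + 30.707)² = 117.7412097308²
eq3: (x − 16.629)² + (y − 9.372)² = 66.8713678310²
eq1−eq3, eq1−eq2 (x²,y² cancel):
  17.278·x + 19.048·y = 256.033502
  83.272·x − 61.110·y = -6093.877431
det = 17.278·-61.110 − 19.048·83.272 = -2642.023636
x = (256.033502·-61.110 − 19.048·-6093.877431) / -2642.023636 = -38.012518
y = (17.278·-6093.877431 − 256.033502·83.272) / -2642.023636 = 47.921765

x=-38.013 y=47.922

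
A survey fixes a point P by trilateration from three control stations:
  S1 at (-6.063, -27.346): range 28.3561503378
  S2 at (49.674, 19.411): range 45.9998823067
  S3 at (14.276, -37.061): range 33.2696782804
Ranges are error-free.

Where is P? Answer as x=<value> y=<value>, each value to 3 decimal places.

eq1: (x + 6.063)² + (y + 27.346)² = 28.3561503378²
eq2: (x − 49.674)² + (y − 19.411)² = 45.9998823067²
eq3: (x − 14.276)² + (y + 37.061)² = 33.2696782804²
eq2−eq3, eq2−eq1 (x²,y² cancel):
  -70.796·x − 112.944·y = -257.853621
  -111.474·x − 93.514·y = -747.811602
det = -70.796·-93.514 − -112.944·-111.474 = -5969.902312
x = (-257.853621·-93.514 − -112.944·-747.811602) / -5969.902312 = 10.108693
y = (-70.796·-747.811602 − -257.853621·-111.474) / -5969.902312 = -4.053349

x=10.109 y=-4.053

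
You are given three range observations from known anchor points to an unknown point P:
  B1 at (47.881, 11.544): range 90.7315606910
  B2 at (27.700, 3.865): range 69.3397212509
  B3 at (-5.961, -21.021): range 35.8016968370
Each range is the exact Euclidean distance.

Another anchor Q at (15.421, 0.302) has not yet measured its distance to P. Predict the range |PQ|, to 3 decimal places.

eq1: (x − 47.881)² + (y − 11.544)² = 90.7315606910²
eq2: (x − 27.700)² + (y − 3.865)² = 69.3397212509²
eq3: (x + 5.961)² + (y + 21.021)² = 35.8016968370²
eq1−eq3, eq1−eq2 (x²,y² cancel):
  -107.684·x − 65.130·y = 5002.016474
  -40.362·x − 15.358·y = 1780.593290
det = -107.684·-15.358 − -65.130·-40.362 = -974.966188
x = (5002.016474·-15.358 − -65.130·1780.593290) / -974.966188 = -40.154287
y = (-107.684·1780.593290 − 5002.016474·-40.362) / -974.966188 = -10.410598
|P − Q| = √((-40.154287 − 15.421)² + (-10.410598 − 0.302)²) = 56.598342

56.598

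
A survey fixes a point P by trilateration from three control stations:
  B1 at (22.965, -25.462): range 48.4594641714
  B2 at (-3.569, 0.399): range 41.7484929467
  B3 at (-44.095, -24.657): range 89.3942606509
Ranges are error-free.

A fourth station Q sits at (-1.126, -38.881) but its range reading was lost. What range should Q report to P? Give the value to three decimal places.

eq1: (x − 22.965)² + (y + 25.462)² = 48.4594641714²
eq2: (x + 3.569)² + (y − 0.399)² = 41.7484929467²
eq3: (x + 44.095)² + (y + 24.657)² = 89.3942606509²
eq1−eq2, eq1−eq3 (x²,y² cancel):
  -53.068·x + 51.722·y = -557.424703
  -134.120·x + 1.610·y = -4266.382165
det = -53.068·1.610 − 51.722·-134.120 = 6851.515160
x = (-557.424703·1.610 − 51.722·-4266.382165) / 6851.515160 = 32.075878
y = (-53.068·-4266.382165 − -557.424703·-134.120) / 6851.515160 = 22.133289
|P − Q| = √((32.075878 − -1.126)² + (22.133289 − -38.881)²) = 69.462999

69.463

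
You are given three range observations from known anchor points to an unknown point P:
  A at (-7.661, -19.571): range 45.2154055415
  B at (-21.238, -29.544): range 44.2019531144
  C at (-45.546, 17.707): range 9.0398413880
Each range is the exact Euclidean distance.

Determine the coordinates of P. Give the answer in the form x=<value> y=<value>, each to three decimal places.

x=-42.564 y=9.173

eq1: (x + 7.661)² + (y + 19.571)² = 45.2154055415²
eq2: (x + 21.238)² + (y + 29.544)² = 44.2019531144²
eq3: (x + 45.546)² + (y − 17.707)² = 9.0398413880²
eq3−eq1, eq3−eq2 (x²,y² cancel):
  75.770·x − 74.556·y = -3908.975169
  48.616·x − 94.502·y = -2936.169312
det = 75.770·-94.502 − -74.556·48.616 = -3535.802044
x = (-3908.975169·-94.502 − -74.556·-2936.169312) / -3535.802044 = -42.563732
y = (75.770·-2936.169312 − -3908.975169·48.616) / -3535.802044 = 9.173254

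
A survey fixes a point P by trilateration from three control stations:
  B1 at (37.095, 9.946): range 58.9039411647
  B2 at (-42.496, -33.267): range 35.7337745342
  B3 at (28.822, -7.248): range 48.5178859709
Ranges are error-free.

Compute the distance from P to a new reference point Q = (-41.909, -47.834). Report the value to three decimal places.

eq1: (x − 37.095)² + (y − 9.946)² = 58.9039411647²
eq2: (x + 42.496)² + (y + 33.267)² = 35.7337745342²
eq3: (x − 28.822)² + (y + 7.248)² = 48.5178859709²
eq3−eq1, eq3−eq2 (x²,y² cancel):
  16.546·x + 34.388·y = -523.968273
  -142.636·x − 52.038·y = 3106.444734
det = 16.546·-52.038 − 34.388·-142.636 = 4043.946020
x = (-523.968273·-52.038 − 34.388·3106.444734) / 4043.946020 = -19.673398
y = (16.546·3106.444734 − -523.968273·-142.636) / 4043.946020 = -5.770973
|P − Q| = √((-19.673398 − -41.909)² + (-5.770973 − -47.834)²) = 47.578569

47.579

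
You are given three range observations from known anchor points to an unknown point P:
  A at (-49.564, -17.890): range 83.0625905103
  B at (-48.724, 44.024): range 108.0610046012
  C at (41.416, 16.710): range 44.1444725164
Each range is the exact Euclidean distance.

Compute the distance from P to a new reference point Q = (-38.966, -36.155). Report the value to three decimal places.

72.630

eq1: (x + 49.564)² + (y + 17.890)² = 83.0625905103²
eq2: (x + 48.724)² + (y − 44.024)² = 108.0610046012²
eq3: (x − 41.416)² + (y − 16.710)² = 44.1444725164²
eq3−eq2, eq3−eq1 (x²,y² cancel):
  -180.280·x + 54.628·y = -7410.814666
  -181.960·x − 69.200·y = -4168.526449
det = -180.280·-69.200 − 54.628·-181.960 = 22415.486880
x = (-7410.814666·-69.200 − 54.628·-4168.526449) / 22415.486880 = 33.037276
y = (-180.280·-4168.526449 − -7410.814666·-181.960) / 22415.486880 = -26.632029
|P − Q| = √((33.037276 − -38.966)² + (-26.632029 − -36.155)²) = 72.630289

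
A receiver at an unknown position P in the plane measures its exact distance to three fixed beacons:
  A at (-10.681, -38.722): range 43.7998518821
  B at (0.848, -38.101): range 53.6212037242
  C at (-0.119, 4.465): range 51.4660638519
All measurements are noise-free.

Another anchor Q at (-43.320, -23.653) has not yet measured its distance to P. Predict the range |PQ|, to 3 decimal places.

eq1: (x + 10.681)² + (y + 38.722)² = 43.7998518821²
eq2: (x − 0.848)² + (y + 38.101)² = 53.6212037242²
eq3: (x + 0.119)² + (y − 4.465)² = 51.4660638519²
eq1−eq3, eq1−eq2 (x²,y² cancel):
  21.124·x + 86.374·y = -2323.855363
  23.058·x + 1.242·y = -1117.878204
det = 21.124·1.242 − 86.374·23.058 = -1965.375684
x = (-2323.855363·1.242 − 86.374·-1117.878204) / -1965.375684 = -47.659786
y = (21.124·-1117.878204 − -2323.855363·23.058) / -1965.375684 = -15.248687
|P − Q| = √((-47.659786 − -43.320)² + (-15.248687 − -23.653)²) = 9.458659

9.459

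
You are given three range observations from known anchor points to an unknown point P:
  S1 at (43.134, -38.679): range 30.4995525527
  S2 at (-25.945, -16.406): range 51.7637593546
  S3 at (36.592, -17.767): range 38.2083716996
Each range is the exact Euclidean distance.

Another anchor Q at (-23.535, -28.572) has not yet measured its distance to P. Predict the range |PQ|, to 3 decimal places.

43.004

eq1: (x − 43.134)² + (y + 38.679)² = 30.4995525527²
eq2: (x + 25.945)² + (y + 16.406)² = 51.7637593546²
eq3: (x − 36.592)² + (y + 17.767)² = 38.2083716996²
eq1−eq3, eq1−eq2 (x²,y² cancel):
  -13.084·x + 41.824·y = -2231.623206
  -138.158·x + 44.546·y = -4163.571213
det = -13.084·44.546 − 41.824·-138.158 = 5195.480328
x = (-2231.623206·44.546 − 41.824·-4163.571213) / 5195.480328 = 14.383139
y = (-13.084·-4163.571213 − -2231.623206·-138.158) / 5195.480328 = -48.857934
|P − Q| = √((14.383139 − -23.535)² + (-48.857934 − -28.572)²) = 43.003539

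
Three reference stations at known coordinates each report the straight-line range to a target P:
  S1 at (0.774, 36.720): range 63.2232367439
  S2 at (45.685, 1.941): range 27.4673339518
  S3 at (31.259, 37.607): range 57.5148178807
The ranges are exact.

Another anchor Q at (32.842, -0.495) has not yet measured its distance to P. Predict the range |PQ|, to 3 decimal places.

eq1: (x − 0.774)² + (y − 36.720)² = 63.2232367439²
eq2: (x − 45.685)² + (y − 1.941)² = 27.4673339518²
eq3: (x − 31.259)² + (y − 37.607)² = 57.5148178807²
eq2−eq1, eq2−eq3 (x²,y² cancel):
  -89.822·x + 69.558·y = -3984.652460
  -28.852·x + 71.332·y = -2252.975017
det = -89.822·71.332 − 69.558·-28.852 = -4400.295488
x = (-3984.652460·71.332 − 69.558·-2252.975017) / -4400.295488 = 28.980052
y = (-89.822·-2252.975017 − -3984.652460·-28.852) / -4400.295488 = -19.862650
|P − Q| = √((28.980052 − 32.842)² + (-19.862650 − -0.495)²) = 19.748937

19.749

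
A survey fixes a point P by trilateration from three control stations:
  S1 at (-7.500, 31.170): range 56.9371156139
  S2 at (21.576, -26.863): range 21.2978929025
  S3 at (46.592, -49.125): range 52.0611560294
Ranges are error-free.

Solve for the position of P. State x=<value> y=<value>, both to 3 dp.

x=0.341 y=-25.225

eq1: (x + 7.500)² + (y − 31.170)² = 56.9371156139²
eq2: (x − 21.576)² + (y + 26.863)² = 21.2978929025²
eq3: (x − 46.592)² + (y + 49.125)² = 52.0611560294²
eq3−eq2, eq3−eq1 (x²,y² cancel):
  -50.032·x + 44.524·y = -1140.171819
  -108.184·x + 160.590·y = -4087.732356
det = -50.032·160.590 − 44.524·-108.184 = -3217.854464
x = (-1140.171819·160.590 − 44.524·-4087.732356) / -3217.854464 = 0.341220
y = (-50.032·-4087.732356 − -1140.171819·-108.184) / -3217.854464 = -25.224595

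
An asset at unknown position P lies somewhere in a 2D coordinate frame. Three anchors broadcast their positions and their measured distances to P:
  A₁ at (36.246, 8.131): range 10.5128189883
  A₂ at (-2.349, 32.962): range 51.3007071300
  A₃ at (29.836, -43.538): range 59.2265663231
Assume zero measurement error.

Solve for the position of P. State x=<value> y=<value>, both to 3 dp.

eq1: (x − 36.246)² + (y − 8.131)² = 10.5128189883²
eq2: (x + 2.349)² + (y − 32.962)² = 51.3007071300²
eq3: (x − 29.836)² + (y + 43.538)² = 59.2265663231²
eq1−eq2, eq1−eq3 (x²,y² cancel):
  -77.190·x + 49.662·y = -2809.117621
  -12.820·x − 103.338·y = -1991.408132
det = -77.190·-103.338 − 49.662·-12.820 = 8613.327060
x = (-2809.117621·-103.338 − 49.662·-1991.408132) / 8613.327060 = 45.184155
y = (-77.190·-1991.408132 − -2809.117621·-12.820) / 8613.327060 = 13.665324

x=45.184 y=13.665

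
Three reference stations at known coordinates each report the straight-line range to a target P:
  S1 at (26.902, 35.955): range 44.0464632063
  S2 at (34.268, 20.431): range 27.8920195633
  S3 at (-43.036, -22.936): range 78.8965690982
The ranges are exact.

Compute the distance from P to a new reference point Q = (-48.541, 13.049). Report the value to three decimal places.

85.369

eq1: (x − 26.902)² + (y − 35.955)² = 44.0464632063²
eq2: (x − 34.268)² + (y − 20.431)² = 27.8920195633²
eq3: (x + 43.036)² + (y + 22.936)² = 78.8965690982²
eq1−eq3, eq1−eq2 (x²,y² cancel):
  -139.876·x − 117.782·y = -3922.899931
  14.732·x − 31.048·y = 737.368122
det = -139.876·-31.048 − -117.782·14.732 = 6078.034472
x = (-3922.899931·-31.048 − -117.782·737.368122) / 6078.034472 = 34.328020
y = (-139.876·737.368122 − -3922.899931·14.732) / 6078.034472 = -7.460955
|P − Q| = √((34.328020 − -48.541)² + (-7.460955 − 13.049)²) = 85.369390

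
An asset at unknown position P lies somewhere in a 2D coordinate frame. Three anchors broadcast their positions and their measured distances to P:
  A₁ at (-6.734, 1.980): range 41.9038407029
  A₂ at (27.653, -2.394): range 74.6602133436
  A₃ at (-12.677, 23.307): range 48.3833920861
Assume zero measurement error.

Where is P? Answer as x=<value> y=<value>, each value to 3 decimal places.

x=-46.472 y=-11.317

eq1: (x + 6.734)² + (y − 1.980)² = 41.9038407029²
eq2: (x − 27.653)² + (y + 2.394)² = 74.6602133436²
eq3: (x + 12.677)² + (y − 23.307)² = 48.3833920861²
eq2−eq1, eq2−eq3 (x²,y² cancel):
  -68.774·x + 8.748·y = 3097.063102
  -80.660·x + 51.402·y = 3166.697760
det = -68.774·51.402 − 8.748·-80.660 = -2829.507468
x = (3097.063102·51.402 − 8.748·3166.697760) / -2829.507468 = -46.472033
y = (-68.774·3166.697760 − 3097.063102·-80.660) / -2829.507468 = -11.317389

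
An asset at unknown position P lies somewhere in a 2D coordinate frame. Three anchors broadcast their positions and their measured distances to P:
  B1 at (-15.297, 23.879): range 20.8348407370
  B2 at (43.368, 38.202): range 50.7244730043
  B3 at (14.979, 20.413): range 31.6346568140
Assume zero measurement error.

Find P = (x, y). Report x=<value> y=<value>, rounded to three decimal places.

eq1: (x + 15.297)² + (y − 23.879)² = 20.8348407370²
eq2: (x − 43.368)² + (y − 38.202)² = 50.7244730043²
eq3: (x − 14.979)² + (y − 20.413)² = 31.6346568140²
eq1−eq2, eq1−eq3 (x²,y² cancel):
  117.330·x + 28.646·y = 397.089805
  60.552·x − 6.932·y = -729.804763
det = 117.330·-6.932 − 28.646·60.552 = -2547.904152
x = (397.089805·-6.932 − 28.646·-729.804763) / -2547.904152 = -7.124821
y = (117.330·-729.804763 − 397.089805·60.552) / -2547.904152 = 43.044231

x=-7.125 y=43.044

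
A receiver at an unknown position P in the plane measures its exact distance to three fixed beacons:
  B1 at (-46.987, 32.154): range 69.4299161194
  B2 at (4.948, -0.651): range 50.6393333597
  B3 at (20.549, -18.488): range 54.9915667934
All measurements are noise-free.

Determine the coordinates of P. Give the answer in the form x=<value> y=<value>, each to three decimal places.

eq1: (x + 46.987)² + (y − 32.154)² = 69.4299161194²
eq2: (x − 4.948)² + (y + 0.651)² = 50.6393333597²
eq3: (x − 20.549)² + (y + 18.488)² = 54.9915667934²
eq2−eq3, eq2−eq1 (x²,y² cancel):
  31.202·x − 35.674·y = 279.430705
  -103.870·x + 65.610·y = 960.580211
det = 31.202·65.610 − -35.674·-103.870 = -1658.295160
x = (279.430705·65.610 − -35.674·960.580211) / -1658.295160 = -31.720039
y = (31.202·960.580211 − 279.430705·-103.870) / -1658.295160 = -35.576592

x=-31.720 y=-35.577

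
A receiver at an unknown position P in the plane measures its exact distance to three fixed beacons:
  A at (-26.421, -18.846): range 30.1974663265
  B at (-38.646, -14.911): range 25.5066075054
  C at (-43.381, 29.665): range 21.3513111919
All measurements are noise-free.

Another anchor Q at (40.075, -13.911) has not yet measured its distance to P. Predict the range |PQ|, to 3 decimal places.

eq1: (x + 26.421)² + (y + 18.846)² = 30.1974663265²
eq2: (x + 38.646)² + (y + 14.911)² = 25.5066075054²
eq3: (x + 43.381)² + (y − 29.665)² = 21.3513111919²
eq3−eq2, eq3−eq1 (x²,y² cancel):
  9.470·x − 89.152·y = -1240.780686
  33.920·x − 97.022·y = -2164.690912
det = 9.470·-97.022 − -89.152·33.920 = 2105.237500
x = (-1240.780686·-97.022 − -89.152·-2164.690912) / 2105.237500 = -34.487083
y = (9.470·-2164.690912 − -1240.780686·33.920) / 2105.237500 = 10.254262
|P − Q| = √((-34.487083 − 40.075)² + (10.254262 − -13.911)²) = 78.380253

78.380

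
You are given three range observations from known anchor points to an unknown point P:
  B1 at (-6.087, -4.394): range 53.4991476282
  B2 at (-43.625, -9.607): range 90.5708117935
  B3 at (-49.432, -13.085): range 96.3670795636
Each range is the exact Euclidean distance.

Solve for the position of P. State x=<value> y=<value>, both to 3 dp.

x=46.924 y=-11.607

eq1: (x + 6.087)² + (y + 4.394)² = 53.4991476282²
eq2: (x + 43.625)² + (y + 9.607)² = 90.5708117935²
eq3: (x + 49.432)² + (y + 13.085)² = 96.3670795636²
eq1−eq2, eq1−eq3 (x²,y² cancel):
  -75.076·x − 10.426·y = -3401.836883
  -86.690·x − 17.382·y = -3866.074183
det = -75.076·-17.382 − -10.426·-86.690 = 401.141092
x = (-3401.836883·-17.382 − -10.426·-3866.074183) / 401.141092 = 46.923737
y = (-75.076·-3866.074183 − -3401.836883·-86.690) / 401.141092 = -11.606525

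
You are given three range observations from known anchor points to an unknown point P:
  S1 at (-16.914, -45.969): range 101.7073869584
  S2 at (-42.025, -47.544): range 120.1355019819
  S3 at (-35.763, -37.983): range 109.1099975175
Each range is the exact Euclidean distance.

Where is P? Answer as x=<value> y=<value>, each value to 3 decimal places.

eq1: (x + 16.914)² + (y + 45.969)² = 101.7073869584²
eq2: (x + 42.025)² + (y + 47.544)² = 120.1355019819²
eq3: (x + 35.763)² + (y + 37.983)² = 109.1099975175²
eq2−eq1, eq2−eq3 (x²,y² cancel):
  50.222·x + 3.150·y = 2460.846071
  12.524·x + 19.122·y = 1222.715175
det = 50.222·19.122 − 3.150·12.524 = 920.894484
x = (2460.846071·19.122 − 3.150·1222.715175) / 920.894484 = 46.916065
y = (50.222·1222.715175 − 2460.846071·12.524) / 920.894484 = 33.215060

x=46.916 y=33.215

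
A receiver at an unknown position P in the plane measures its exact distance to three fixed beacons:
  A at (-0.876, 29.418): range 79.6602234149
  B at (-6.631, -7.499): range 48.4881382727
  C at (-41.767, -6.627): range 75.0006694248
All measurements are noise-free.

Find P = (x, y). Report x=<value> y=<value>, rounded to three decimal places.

x=21.399 y=-47.065

eq1: (x + 0.876)² + (y − 29.418)² = 79.6602234149²
eq2: (x + 6.631)² + (y + 7.499)² = 48.4881382727²
eq3: (x + 41.767)² + (y + 6.627)² = 75.0006694248²
eq1−eq2, eq1−eq3 (x²,y² cancel):
  -11.510·x − 73.834·y = 3228.670703
  -81.782·x − 72.090·y = 1642.864098
det = -11.510·-72.090 − -73.834·-81.782 = -5208.536288
x = (3228.670703·-72.090 − -73.834·1642.864098) / -5208.536288 = 21.398650
y = (-11.510·1642.864098 − 3228.670703·-81.782) / -5208.536288 = -47.064620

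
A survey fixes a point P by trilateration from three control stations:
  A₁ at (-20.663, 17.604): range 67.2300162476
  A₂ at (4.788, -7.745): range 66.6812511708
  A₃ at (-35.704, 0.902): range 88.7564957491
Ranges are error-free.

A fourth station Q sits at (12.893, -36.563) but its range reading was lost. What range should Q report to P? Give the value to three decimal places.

90.122

eq1: (x + 20.663)² + (y − 17.604)² = 67.2300162476²
eq2: (x − 4.788)² + (y + 7.745)² = 66.6812511708²
eq3: (x + 35.704)² + (y − 0.902)² = 88.7564957491²
eq2−eq1, eq2−eq3 (x²,y² cancel):
  -50.902·x + 50.698·y = 580.464589
  -80.984·x + 17.294·y = -2238.647029
det = -50.902·17.294 − 50.698·-80.984 = 3225.427644
x = (580.464589·17.294 − 50.698·-2238.647029) / 3225.427644 = 38.299877
y = (-50.902·-2238.647029 − 580.464589·-80.984) / 3225.427644 = 49.903446
|P − Q| = √((38.299877 − 12.893)² + (49.903446 − -36.563)²) = 90.121894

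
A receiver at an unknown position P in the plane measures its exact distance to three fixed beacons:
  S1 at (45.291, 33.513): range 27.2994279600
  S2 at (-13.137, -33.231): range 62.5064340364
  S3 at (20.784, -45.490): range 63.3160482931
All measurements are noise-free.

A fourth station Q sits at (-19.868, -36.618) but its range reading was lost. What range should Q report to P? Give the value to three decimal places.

eq1: (x − 45.291)² + (y − 33.513)² = 27.2994279600²
eq2: (x + 13.137)² + (y + 33.231)² = 62.5064340364²
eq3: (x − 20.784)² + (y + 45.490)² = 63.3160482931²
eq3−eq1, eq3−eq2 (x²,y² cancel):
  49.014·x + 158.006·y = 3936.744299
  -67.842·x + 24.518·y = -1122.566950
det = 49.014·24.518 − 158.006·-67.842 = 11921.168304
x = (3936.744299·24.518 − 158.006·-1122.566950) / 11921.168304 = 22.975383
y = (49.014·-1122.566950 − 3936.744299·-67.842) / 11921.168304 = 17.788115
|P − Q| = √((22.975383 − -19.868)² + (17.788115 − -36.618)²) = 69.250132

69.250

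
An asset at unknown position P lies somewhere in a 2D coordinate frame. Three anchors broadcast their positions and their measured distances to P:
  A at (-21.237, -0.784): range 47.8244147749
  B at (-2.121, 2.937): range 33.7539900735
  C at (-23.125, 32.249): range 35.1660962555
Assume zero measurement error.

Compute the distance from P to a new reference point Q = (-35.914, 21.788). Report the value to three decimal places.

49.361

eq1: (x + 21.237)² + (y + 0.784)² = 47.8244147749²
eq2: (x + 2.121)² + (y − 2.937)² = 33.7539900735²
eq3: (x + 23.125)² + (y − 32.249)² = 35.1660962555²
eq1−eq2, eq1−eq3 (x²,y² cancel):
  38.232·x + 7.442·y = 709.342588
  -3.776·x + 66.066·y = 2173.659124
det = 38.232·66.066 − 7.442·-3.776 = 2553.936304
x = (709.342588·66.066 − 7.442·2173.659124) / 2553.936304 = 12.015592
y = (38.232·2173.659124 − 709.342588·-3.776) / 2553.936304 = 33.588079
|P − Q| = √((12.015592 − -35.914)² + (33.588079 − 21.788)²) = 49.360790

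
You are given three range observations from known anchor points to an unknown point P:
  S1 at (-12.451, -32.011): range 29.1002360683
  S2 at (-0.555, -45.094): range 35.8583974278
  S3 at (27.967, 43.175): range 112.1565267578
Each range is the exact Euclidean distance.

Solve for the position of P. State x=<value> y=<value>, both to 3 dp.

x=-36.222 y=-48.797

eq1: (x + 12.451)² + (y + 32.011)² = 29.1002360683²
eq2: (x + 0.555)² + (y + 45.094)² = 35.8583974278²
eq3: (x − 27.967)² + (y − 43.175)² = 112.1565267578²
eq1−eq2, eq1−eq3 (x²,y² cancel):
  23.792·x − 26.166·y = 415.044412
  80.836·x + 150.372·y = -10265.760563
det = 23.792·150.372 − -26.166·80.836 = 5692.805400
x = (415.044412·150.372 − -26.166·-10265.760563) / 5692.805400 = -36.221655
y = (23.792·-10265.760563 − 415.044412·80.836) / 5692.805400 = -48.797295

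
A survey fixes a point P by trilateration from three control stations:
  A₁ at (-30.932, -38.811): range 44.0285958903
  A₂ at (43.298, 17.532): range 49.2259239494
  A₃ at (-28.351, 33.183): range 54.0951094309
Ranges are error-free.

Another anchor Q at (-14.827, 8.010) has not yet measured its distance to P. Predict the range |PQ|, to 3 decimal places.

26.002

eq1: (x + 30.932)² + (y + 38.811)² = 44.0285958903²
eq2: (x − 43.298)² + (y − 17.532)² = 49.2259239494²
eq3: (x + 28.351)² + (y − 33.183)² = 54.0951094309²
eq1−eq2, eq1−eq3 (x²,y² cancel):
  148.460·x + 112.686·y = -765.668850
  5.162·x + 143.988·y = -1545.955263
det = 148.460·143.988 − 112.686·5.162 = 20794.773348
x = (-765.668850·143.988 − 112.686·-1545.955263) / 20794.773348 = 3.075792
y = (148.460·-1545.955263 − -765.668850·5.162) / 20794.773348 = -10.846963
|P − Q| = √((3.075792 − -14.827)² + (-10.846963 − 8.010)²) = 26.001827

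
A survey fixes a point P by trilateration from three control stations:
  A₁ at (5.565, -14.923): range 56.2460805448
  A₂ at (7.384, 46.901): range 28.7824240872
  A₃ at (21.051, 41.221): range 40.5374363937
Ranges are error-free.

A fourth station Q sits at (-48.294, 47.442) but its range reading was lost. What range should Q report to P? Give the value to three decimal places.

eq1: (x − 5.565)² + (y + 14.923)² = 56.2460805448²
eq2: (x − 7.384)² + (y − 46.901)² = 28.7824240872²
eq3: (x − 21.051)² + (y − 41.221)² = 40.5374363937²
eq1−eq3, eq1−eq2 (x²,y² cancel):
  30.972·x + 112.288·y = 3408.988115
  3.638·x + 123.648·y = 4335.755743
det = 30.972·123.648 − 112.288·3.638 = 3421.122112
x = (3408.988115·123.648 − 112.288·4335.755743) / 3421.122112 = -19.098640
y = (30.972·4335.755743 − 3408.988115·3.638) / 3421.122112 = 35.627237
|P − Q| = √((-19.098640 − -48.294)² + (35.627237 − 47.442)²) = 31.495360

31.495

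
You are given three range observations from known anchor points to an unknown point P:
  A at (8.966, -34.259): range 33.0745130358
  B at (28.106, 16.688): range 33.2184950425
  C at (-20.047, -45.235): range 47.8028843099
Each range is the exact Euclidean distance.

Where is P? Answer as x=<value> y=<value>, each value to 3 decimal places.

eq1: (x − 8.966)² + (y + 34.259)² = 33.0745130358²
eq2: (x − 28.106)² + (y − 16.688)² = 33.2184950425²
eq3: (x + 20.047)² + (y + 45.235)² = 47.8028843099²
eq1−eq2, eq1−eq3 (x²,y² cancel):
  38.280·x + 101.894·y = -195.176657
  -58.026·x − 21.952·y = 2.826861
det = 38.280·-21.952 − 101.894·-58.026 = 5072.178684
x = (-195.176657·-21.952 − 101.894·2.826861) / 5072.178684 = 0.787921
y = (38.280·2.826861 − -195.176657·-58.026) / 5072.178684 = -2.211497

x=0.788 y=-2.211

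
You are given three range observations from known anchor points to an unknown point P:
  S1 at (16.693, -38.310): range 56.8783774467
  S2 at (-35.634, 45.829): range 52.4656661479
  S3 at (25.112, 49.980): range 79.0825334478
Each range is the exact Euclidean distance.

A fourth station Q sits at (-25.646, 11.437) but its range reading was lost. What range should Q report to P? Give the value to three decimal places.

eq1: (x − 16.693)² + (y + 38.310)² = 56.8783774467²
eq2: (x + 35.634)² + (y − 45.829)² = 52.4656661479²
eq3: (x − 25.112)² + (y − 49.980)² = 79.0825334478²
eq2−eq3, eq2−eq1 (x²,y² cancel):
  121.492·x + 8.302·y = -3742.867225
  104.654·x − 168.278·y = -2106.270545
det = 121.492·-168.278 − 8.302·104.654 = -21313.268284
x = (-3742.867225·-168.278 − 8.302·-2106.270545) / -21313.268284 = -30.372088
y = (121.492·-2106.270545 − -3742.867225·104.654) / -21313.268284 = -6.372134
|P − Q| = √((-30.372088 − -25.646)² + (-6.372134 − 11.437)²) = 18.425558

18.426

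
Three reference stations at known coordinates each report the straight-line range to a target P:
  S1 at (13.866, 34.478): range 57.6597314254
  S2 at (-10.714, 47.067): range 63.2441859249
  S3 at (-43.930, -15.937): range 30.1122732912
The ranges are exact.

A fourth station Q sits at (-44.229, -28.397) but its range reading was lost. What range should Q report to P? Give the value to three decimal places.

32.803

eq1: (x − 13.866)² + (y − 34.478)² = 57.6597314254²
eq2: (x + 10.714)² + (y − 47.067)² = 63.2441859249²
eq3: (x + 43.930)² + (y + 15.937)² = 30.1122732912²
eq3−eq1, eq3−eq2 (x²,y² cancel):
  115.592·x + 100.830·y = -3220.730054
  66.432·x + 126.008·y = -2946.818635
det = 115.592·126.008 − 100.830·66.432 = 7867.178176
x = (-3220.730054·126.008 − 100.830·-2946.818635) / 7867.178176 = -13.818173
y = (115.592·-2946.818635 − -3220.730054·66.432) / 7867.178176 = -16.100960
|P − Q| = √((-13.818173 − -44.229)² + (-16.100960 − -28.397)²) = 32.802607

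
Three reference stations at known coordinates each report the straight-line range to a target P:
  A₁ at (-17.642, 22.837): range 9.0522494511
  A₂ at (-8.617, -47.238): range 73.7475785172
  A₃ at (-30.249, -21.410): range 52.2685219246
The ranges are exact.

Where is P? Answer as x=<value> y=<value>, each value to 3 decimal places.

eq1: (x + 17.642)² + (y − 22.837)² = 9.0522494511²
eq2: (x + 8.617)² + (y + 47.238)² = 73.7475785172²
eq3: (x + 30.249)² + (y + 21.410)² = 52.2685219246²
eq2−eq3, eq2−eq1 (x²,y² cancel):
  -43.264·x + 51.656·y = 1774.415721
  -18.050·x + 140.150·y = 3883.849517
det = -43.264·140.150 − 51.656·-18.050 = -5131.058800
x = (1774.415721·140.150 − 51.656·3883.849517) / -5131.058800 = -9.366533
y = (-43.264·3883.849517 − 1774.415721·-18.050) / -5131.058800 = 26.505769

x=-9.367 y=26.506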